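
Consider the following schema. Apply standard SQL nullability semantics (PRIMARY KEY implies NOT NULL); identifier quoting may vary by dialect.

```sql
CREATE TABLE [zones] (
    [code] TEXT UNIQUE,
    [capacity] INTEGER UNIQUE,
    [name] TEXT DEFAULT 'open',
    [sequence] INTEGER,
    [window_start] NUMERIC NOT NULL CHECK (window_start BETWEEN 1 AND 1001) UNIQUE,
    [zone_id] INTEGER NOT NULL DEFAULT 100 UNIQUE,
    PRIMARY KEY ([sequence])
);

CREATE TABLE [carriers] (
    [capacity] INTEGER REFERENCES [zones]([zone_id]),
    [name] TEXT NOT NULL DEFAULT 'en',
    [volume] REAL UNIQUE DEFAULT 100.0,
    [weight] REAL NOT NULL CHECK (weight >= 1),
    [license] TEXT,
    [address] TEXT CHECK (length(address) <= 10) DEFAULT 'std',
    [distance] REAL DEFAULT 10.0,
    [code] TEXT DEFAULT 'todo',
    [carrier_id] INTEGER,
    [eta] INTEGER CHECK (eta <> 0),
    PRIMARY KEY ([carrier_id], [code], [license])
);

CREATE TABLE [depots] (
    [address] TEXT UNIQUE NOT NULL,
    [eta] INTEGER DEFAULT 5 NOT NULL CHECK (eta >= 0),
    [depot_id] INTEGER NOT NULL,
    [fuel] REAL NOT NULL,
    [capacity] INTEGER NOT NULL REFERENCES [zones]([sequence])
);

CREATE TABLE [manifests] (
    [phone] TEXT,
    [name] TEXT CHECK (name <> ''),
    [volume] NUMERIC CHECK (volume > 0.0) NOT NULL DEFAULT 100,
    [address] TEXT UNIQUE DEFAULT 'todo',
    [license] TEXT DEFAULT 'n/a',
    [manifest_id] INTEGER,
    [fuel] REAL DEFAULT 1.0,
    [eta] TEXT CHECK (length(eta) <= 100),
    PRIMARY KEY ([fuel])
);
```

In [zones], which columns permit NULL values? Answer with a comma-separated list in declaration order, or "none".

- code: UNIQUE does not imply NOT NULL → nullable.
- capacity: UNIQUE does not imply NOT NULL → nullable.
- name: DEFAULT only fills an omitted column; an explicit NULL is still allowed → nullable.
- sequence: part of the PRIMARY KEY, which implies NOT NULL → not nullable.
- window_start: declared NOT NULL → not nullable.
- zone_id: declared NOT NULL → not nullable.

code, capacity, name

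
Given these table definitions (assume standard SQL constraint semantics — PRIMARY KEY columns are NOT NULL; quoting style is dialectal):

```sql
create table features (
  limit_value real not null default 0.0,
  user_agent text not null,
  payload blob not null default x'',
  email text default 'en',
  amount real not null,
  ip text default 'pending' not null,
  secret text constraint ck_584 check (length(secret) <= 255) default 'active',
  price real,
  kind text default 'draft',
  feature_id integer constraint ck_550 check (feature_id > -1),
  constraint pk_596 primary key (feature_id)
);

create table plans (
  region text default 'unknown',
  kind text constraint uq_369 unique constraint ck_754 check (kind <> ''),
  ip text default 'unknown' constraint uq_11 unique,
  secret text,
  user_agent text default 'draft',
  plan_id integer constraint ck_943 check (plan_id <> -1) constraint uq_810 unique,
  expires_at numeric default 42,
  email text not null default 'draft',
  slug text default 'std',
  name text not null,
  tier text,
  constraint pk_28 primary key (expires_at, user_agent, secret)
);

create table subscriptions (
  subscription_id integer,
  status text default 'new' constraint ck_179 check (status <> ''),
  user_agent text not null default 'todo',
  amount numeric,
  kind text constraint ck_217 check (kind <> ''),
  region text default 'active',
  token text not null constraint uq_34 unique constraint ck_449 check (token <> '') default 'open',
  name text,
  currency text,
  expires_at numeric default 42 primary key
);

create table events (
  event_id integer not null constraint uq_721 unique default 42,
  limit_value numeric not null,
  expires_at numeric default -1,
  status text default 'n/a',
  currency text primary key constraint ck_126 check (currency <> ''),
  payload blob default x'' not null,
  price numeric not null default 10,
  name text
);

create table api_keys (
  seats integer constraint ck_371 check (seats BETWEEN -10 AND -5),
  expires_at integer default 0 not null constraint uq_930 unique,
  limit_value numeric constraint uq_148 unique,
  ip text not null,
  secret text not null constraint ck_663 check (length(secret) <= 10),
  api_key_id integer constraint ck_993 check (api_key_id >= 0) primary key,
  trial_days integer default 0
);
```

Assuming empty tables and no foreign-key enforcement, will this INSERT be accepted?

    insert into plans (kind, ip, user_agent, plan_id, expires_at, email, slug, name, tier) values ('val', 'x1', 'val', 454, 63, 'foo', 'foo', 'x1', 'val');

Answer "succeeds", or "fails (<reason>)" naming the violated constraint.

fails (NOT NULL on secret)

secret is omitted from the column list and has no DEFAULT, so it would receive NULL.
But secret is part of the PRIMARY KEY (implied NOT NULL).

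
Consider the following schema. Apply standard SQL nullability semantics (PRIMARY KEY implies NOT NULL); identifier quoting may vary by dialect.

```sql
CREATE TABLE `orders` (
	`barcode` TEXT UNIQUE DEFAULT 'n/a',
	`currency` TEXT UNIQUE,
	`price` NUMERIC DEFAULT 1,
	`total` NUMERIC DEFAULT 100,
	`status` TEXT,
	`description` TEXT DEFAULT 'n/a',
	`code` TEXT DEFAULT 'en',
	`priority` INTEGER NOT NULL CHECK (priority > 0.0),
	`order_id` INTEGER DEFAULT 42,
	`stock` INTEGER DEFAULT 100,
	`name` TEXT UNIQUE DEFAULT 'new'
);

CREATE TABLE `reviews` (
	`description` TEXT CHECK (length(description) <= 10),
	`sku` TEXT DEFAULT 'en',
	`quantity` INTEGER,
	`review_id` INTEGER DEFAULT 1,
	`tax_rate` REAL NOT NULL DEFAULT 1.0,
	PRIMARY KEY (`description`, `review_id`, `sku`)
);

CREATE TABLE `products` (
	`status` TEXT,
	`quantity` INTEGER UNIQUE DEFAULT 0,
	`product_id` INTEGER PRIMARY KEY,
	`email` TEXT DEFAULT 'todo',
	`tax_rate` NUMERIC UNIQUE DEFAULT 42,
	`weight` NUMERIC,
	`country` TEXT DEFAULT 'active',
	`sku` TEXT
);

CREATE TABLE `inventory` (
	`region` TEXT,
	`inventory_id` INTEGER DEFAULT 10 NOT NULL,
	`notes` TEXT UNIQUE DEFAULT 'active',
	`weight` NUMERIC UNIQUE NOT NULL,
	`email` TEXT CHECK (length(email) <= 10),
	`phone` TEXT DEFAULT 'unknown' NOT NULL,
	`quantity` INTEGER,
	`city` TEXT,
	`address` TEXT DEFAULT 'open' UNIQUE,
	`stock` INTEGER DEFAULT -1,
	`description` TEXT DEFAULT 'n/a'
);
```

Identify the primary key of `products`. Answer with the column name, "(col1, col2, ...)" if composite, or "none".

product_id is declared PRIMARY KEY inline on the column.

product_id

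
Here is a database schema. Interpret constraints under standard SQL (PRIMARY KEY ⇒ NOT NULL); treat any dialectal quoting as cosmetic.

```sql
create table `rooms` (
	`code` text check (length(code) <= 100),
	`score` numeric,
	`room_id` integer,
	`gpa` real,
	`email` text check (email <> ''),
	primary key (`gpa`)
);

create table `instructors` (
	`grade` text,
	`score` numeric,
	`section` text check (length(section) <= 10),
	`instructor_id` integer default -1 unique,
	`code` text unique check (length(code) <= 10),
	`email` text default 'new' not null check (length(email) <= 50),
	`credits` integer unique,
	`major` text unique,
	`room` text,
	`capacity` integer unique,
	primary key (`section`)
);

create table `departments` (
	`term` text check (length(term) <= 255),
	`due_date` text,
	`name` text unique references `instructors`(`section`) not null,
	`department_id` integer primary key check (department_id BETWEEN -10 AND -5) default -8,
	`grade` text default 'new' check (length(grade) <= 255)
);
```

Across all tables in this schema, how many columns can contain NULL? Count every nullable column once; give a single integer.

15

rooms: 4 nullable (code, score, room_id, email — PK (gpa) and explicit NOT NULL columns excluded).
instructors: 8 nullable (grade, score, instructor_id, code, credits, major, room, capacity — PK (section) and explicit NOT NULL columns excluded).
departments: 3 nullable (term, due_date, grade — PK (department_id) and explicit NOT NULL columns excluded).
Total: 4 + 8 + 3 = 15.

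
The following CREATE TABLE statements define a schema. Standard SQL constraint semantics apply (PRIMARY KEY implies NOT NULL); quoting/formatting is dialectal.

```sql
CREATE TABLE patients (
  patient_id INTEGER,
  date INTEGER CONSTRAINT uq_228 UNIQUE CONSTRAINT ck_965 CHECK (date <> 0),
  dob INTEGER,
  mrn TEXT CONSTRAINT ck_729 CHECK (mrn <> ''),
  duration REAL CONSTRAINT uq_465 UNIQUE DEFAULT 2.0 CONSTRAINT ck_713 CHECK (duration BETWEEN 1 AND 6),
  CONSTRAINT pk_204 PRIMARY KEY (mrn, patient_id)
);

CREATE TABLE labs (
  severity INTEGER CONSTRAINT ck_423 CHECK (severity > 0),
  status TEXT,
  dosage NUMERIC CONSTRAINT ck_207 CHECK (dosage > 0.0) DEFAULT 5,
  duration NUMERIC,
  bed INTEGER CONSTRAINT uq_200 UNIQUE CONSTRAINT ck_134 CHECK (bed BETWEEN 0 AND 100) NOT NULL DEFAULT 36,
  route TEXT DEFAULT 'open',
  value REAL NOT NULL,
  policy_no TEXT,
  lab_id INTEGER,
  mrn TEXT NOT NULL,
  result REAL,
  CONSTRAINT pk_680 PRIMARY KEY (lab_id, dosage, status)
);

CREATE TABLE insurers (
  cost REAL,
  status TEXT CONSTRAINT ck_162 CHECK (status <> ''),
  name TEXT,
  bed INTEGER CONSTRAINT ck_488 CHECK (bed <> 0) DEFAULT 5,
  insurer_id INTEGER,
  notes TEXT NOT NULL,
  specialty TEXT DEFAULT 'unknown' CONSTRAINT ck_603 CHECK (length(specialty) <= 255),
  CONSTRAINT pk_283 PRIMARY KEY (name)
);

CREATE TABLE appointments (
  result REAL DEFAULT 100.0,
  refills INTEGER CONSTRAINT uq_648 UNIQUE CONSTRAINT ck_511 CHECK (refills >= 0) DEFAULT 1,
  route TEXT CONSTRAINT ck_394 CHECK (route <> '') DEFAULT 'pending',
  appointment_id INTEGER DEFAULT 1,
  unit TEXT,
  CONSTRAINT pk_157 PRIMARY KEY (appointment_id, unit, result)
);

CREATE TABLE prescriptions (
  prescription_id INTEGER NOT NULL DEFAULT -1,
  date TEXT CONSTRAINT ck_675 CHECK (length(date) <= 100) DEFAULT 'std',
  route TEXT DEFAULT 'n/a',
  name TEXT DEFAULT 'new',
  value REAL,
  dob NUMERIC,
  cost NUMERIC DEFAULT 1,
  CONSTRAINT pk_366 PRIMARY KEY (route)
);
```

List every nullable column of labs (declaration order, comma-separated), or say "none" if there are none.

- severity: CHECK does not forbid NULL (a CHECK constraint passes when its expression is NULL) → nullable.
- status: part of the PRIMARY KEY, which implies NOT NULL → not nullable.
- dosage: part of the PRIMARY KEY, which implies NOT NULL → not nullable.
- duration: no NOT NULL constraint applies → nullable.
- bed: declared NOT NULL → not nullable.
- route: DEFAULT only fills an omitted column; an explicit NULL is still allowed → nullable.
- value: declared NOT NULL → not nullable.
- policy_no: no NOT NULL constraint applies → nullable.
- lab_id: part of the PRIMARY KEY, which implies NOT NULL → not nullable.
- mrn: declared NOT NULL → not nullable.
- result: no NOT NULL constraint applies → nullable.

severity, duration, route, policy_no, result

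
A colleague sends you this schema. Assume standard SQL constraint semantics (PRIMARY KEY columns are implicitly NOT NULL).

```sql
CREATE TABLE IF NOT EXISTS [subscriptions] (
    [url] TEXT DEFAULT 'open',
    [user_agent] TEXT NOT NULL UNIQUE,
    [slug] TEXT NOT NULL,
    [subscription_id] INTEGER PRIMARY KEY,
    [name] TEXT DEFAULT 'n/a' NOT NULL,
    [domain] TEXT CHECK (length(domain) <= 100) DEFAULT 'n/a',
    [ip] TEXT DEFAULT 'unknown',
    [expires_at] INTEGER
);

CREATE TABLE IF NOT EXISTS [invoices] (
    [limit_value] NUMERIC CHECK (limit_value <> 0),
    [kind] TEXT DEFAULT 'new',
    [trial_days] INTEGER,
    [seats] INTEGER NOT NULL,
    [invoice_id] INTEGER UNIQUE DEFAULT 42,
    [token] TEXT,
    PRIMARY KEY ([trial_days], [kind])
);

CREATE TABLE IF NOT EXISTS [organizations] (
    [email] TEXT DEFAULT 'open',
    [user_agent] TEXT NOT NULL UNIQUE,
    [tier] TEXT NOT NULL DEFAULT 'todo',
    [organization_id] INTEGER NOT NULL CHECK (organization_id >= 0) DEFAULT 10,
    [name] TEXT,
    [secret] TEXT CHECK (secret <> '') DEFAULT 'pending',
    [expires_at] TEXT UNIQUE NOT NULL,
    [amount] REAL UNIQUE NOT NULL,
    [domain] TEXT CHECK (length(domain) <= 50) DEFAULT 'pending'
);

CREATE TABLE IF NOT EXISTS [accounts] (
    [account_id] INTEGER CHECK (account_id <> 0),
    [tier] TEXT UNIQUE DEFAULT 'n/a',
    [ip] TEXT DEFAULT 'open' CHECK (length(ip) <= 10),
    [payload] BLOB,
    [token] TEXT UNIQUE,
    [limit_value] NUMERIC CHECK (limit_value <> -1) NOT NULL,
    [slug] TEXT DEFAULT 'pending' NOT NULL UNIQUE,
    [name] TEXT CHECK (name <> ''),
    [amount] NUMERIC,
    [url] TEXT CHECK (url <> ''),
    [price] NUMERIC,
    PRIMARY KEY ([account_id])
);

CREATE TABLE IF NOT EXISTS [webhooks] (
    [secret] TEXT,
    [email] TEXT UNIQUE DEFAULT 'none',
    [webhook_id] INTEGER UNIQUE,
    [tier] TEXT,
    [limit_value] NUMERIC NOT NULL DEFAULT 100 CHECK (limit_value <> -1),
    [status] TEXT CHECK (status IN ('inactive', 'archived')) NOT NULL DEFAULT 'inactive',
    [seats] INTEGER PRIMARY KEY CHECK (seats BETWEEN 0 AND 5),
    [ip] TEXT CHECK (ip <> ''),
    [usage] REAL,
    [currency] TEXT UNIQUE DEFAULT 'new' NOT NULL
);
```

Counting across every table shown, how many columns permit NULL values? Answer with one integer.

25

subscriptions: 4 nullable (url, domain, ip, expires_at — PK (subscription_id) and explicit NOT NULL columns excluded).
invoices: 3 nullable (limit_value, invoice_id, token — PK (trial_days, kind) and explicit NOT NULL columns excluded).
organizations: 4 nullable (email, name, secret, domain — PK none and explicit NOT NULL columns excluded).
accounts: 8 nullable (tier, ip, payload, token, name, amount, url, price — PK (account_id) and explicit NOT NULL columns excluded).
webhooks: 6 nullable (secret, email, webhook_id, tier, ip, usage — PK (seats) and explicit NOT NULL columns excluded).
Total: 4 + 3 + 4 + 8 + 6 = 25.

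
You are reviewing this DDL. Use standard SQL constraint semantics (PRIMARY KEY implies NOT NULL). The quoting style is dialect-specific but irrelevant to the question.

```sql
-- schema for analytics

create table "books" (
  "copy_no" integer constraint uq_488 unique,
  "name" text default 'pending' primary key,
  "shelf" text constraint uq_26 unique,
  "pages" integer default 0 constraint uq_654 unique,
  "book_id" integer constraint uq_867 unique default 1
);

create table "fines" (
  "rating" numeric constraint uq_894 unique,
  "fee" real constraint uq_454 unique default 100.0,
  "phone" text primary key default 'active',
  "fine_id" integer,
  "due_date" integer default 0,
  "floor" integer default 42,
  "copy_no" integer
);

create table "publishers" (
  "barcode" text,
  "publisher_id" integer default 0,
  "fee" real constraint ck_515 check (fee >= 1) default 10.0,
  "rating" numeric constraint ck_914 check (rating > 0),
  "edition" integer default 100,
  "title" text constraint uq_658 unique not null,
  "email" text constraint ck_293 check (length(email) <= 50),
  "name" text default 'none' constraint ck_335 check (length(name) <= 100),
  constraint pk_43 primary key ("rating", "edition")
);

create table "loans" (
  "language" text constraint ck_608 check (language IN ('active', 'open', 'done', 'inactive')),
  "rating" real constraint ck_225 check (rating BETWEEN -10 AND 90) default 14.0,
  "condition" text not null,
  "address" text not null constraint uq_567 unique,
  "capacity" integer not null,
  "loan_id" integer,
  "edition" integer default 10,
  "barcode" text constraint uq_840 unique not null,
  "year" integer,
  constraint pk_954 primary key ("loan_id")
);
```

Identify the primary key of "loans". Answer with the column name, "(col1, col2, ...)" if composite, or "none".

loan_id

loan_id is declared PRIMARY KEY as a table-level PRIMARY KEY clause.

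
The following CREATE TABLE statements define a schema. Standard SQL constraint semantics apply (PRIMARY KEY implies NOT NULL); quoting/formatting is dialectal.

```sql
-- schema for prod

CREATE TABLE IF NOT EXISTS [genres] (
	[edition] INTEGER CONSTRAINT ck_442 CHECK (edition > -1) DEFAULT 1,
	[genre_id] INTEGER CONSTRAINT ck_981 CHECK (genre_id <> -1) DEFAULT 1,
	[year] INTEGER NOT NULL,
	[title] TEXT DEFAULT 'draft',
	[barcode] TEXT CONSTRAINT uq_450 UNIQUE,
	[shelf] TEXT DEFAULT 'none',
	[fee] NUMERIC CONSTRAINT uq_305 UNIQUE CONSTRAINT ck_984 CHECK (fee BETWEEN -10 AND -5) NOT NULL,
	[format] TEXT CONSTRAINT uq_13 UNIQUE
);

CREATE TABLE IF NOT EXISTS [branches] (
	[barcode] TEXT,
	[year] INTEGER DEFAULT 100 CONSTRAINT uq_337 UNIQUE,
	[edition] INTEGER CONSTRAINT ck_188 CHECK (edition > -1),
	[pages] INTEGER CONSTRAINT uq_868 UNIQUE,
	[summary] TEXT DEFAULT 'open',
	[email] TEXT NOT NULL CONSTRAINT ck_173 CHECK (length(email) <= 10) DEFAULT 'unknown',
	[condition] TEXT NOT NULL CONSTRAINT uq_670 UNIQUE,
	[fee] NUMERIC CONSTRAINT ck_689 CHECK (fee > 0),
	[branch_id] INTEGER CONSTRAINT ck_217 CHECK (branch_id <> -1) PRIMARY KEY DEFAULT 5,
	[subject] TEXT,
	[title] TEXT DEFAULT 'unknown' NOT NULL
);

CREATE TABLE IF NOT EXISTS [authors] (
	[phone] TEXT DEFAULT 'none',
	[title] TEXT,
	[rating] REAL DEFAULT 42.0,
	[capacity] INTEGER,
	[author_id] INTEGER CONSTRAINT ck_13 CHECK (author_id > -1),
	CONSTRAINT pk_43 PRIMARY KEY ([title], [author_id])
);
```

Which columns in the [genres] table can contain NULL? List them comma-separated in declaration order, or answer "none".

- edition: CHECK does not forbid NULL (a CHECK constraint passes when its expression is NULL) → nullable.
- genre_id: CHECK does not forbid NULL (a CHECK constraint passes when its expression is NULL) → nullable.
- year: declared NOT NULL → not nullable.
- title: DEFAULT only fills an omitted column; an explicit NULL is still allowed → nullable.
- barcode: UNIQUE does not imply NOT NULL → nullable.
- shelf: DEFAULT only fills an omitted column; an explicit NULL is still allowed → nullable.
- fee: declared NOT NULL → not nullable.
- format: UNIQUE does not imply NOT NULL → nullable.

edition, genre_id, title, barcode, shelf, format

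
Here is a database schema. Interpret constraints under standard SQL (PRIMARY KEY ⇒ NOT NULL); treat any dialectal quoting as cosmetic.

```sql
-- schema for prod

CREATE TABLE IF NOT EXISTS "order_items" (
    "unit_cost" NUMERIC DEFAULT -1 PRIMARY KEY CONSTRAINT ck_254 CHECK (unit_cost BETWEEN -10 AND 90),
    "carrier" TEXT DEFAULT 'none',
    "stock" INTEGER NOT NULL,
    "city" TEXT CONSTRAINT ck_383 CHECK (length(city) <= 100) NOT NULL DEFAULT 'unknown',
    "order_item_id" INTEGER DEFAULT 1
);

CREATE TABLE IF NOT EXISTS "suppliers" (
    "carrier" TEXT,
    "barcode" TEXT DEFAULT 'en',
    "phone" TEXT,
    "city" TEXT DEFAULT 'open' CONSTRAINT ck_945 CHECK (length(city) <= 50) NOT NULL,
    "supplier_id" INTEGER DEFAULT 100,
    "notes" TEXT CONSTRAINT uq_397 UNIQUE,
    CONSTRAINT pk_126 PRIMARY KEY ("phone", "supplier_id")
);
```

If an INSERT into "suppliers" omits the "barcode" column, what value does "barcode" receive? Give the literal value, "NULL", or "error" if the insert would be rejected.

'en'

barcode has an explicit DEFAULT 'en'.
When the column is omitted from an INSERT, that default is used.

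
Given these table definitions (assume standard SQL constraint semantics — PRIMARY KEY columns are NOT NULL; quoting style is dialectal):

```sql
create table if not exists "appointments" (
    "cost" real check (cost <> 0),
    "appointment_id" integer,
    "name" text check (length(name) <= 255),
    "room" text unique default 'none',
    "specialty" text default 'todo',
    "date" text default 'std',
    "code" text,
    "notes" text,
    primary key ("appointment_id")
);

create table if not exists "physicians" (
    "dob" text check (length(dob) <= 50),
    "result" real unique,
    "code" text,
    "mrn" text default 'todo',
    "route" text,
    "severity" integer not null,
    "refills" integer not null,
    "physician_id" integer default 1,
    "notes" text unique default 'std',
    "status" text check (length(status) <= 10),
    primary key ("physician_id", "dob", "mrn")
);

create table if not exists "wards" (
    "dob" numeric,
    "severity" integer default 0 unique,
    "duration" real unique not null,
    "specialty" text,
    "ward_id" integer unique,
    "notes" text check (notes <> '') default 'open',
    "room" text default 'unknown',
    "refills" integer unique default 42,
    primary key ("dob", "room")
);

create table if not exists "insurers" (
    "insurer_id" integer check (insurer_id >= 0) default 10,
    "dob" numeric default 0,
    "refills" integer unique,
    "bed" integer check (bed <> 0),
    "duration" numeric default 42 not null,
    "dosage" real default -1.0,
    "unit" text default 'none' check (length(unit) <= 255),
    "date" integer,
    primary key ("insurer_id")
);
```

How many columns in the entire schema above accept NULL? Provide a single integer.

23

appointments: 7 nullable (cost, name, room, specialty, date, code, notes — PK (appointment_id) and explicit NOT NULL columns excluded).
physicians: 5 nullable (result, code, route, notes, status — PK (physician_id, dob, mrn) and explicit NOT NULL columns excluded).
wards: 5 nullable (severity, specialty, ward_id, notes, refills — PK (dob, room) and explicit NOT NULL columns excluded).
insurers: 6 nullable (dob, refills, bed, dosage, unit, date — PK (insurer_id) and explicit NOT NULL columns excluded).
Total: 7 + 5 + 5 + 6 = 23.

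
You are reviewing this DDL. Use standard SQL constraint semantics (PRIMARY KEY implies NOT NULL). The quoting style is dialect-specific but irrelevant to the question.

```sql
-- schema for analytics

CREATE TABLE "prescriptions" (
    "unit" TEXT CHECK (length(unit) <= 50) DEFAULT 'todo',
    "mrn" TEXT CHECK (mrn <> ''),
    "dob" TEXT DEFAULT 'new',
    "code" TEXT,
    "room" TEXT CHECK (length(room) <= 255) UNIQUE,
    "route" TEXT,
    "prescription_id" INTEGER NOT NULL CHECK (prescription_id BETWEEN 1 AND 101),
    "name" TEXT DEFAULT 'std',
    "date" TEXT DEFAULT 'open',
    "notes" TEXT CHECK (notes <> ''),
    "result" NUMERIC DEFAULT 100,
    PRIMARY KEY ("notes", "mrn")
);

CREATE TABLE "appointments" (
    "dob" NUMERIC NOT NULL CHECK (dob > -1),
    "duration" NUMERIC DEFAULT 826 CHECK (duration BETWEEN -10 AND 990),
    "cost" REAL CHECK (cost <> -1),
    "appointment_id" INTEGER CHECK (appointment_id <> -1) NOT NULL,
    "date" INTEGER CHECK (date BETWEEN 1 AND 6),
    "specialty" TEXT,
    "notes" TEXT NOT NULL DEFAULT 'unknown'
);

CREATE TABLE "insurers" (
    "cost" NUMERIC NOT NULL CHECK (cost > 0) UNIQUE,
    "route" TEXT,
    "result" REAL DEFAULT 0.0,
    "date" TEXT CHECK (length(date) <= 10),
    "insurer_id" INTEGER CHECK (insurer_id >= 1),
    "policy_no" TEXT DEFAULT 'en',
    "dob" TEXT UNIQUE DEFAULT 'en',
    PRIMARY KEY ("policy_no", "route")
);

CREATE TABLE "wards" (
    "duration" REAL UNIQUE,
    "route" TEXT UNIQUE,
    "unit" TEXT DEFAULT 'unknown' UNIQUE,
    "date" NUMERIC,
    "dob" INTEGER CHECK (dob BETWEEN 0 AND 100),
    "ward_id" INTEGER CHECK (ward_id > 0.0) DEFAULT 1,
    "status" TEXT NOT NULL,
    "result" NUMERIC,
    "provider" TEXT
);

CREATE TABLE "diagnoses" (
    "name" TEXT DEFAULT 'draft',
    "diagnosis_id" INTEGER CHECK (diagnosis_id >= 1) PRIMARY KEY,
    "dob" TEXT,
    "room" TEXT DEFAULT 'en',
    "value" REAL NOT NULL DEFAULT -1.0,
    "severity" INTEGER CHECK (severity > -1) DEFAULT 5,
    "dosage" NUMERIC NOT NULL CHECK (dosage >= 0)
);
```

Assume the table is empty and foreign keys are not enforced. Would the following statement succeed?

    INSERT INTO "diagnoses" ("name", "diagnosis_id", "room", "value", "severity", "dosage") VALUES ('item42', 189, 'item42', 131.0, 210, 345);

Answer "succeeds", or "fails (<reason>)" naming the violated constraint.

succeeds

NOT NULL columns: diagnosis_id is supplied; dosage is supplied; value is supplied.
CHECK constraints: 189 satisfies (diagnosis_id >= 1); 210 satisfies (severity > -1); 345 satisfies (dosage >= 0).
No constraint is violated.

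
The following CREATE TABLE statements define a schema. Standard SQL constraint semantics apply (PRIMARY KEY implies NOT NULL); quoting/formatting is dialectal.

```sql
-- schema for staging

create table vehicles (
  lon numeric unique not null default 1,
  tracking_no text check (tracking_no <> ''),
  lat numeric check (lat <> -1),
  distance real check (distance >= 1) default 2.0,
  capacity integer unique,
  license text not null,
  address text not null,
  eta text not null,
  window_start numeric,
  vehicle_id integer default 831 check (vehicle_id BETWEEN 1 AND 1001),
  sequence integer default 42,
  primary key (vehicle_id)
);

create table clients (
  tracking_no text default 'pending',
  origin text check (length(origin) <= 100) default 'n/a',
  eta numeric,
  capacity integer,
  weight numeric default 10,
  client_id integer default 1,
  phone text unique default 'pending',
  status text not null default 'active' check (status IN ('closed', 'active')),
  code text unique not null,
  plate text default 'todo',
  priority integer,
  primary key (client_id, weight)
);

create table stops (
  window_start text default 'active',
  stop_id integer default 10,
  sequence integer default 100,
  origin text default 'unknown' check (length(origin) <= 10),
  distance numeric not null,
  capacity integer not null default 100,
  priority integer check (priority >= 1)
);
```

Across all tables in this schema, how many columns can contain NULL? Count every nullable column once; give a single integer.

vehicles: 6 nullable (tracking_no, lat, distance, capacity, window_start, sequence — PK (vehicle_id) and explicit NOT NULL columns excluded).
clients: 7 nullable (tracking_no, origin, eta, capacity, phone, plate, priority — PK (client_id, weight) and explicit NOT NULL columns excluded).
stops: 5 nullable (window_start, stop_id, sequence, origin, priority — PK none and explicit NOT NULL columns excluded).
Total: 6 + 7 + 5 = 18.

18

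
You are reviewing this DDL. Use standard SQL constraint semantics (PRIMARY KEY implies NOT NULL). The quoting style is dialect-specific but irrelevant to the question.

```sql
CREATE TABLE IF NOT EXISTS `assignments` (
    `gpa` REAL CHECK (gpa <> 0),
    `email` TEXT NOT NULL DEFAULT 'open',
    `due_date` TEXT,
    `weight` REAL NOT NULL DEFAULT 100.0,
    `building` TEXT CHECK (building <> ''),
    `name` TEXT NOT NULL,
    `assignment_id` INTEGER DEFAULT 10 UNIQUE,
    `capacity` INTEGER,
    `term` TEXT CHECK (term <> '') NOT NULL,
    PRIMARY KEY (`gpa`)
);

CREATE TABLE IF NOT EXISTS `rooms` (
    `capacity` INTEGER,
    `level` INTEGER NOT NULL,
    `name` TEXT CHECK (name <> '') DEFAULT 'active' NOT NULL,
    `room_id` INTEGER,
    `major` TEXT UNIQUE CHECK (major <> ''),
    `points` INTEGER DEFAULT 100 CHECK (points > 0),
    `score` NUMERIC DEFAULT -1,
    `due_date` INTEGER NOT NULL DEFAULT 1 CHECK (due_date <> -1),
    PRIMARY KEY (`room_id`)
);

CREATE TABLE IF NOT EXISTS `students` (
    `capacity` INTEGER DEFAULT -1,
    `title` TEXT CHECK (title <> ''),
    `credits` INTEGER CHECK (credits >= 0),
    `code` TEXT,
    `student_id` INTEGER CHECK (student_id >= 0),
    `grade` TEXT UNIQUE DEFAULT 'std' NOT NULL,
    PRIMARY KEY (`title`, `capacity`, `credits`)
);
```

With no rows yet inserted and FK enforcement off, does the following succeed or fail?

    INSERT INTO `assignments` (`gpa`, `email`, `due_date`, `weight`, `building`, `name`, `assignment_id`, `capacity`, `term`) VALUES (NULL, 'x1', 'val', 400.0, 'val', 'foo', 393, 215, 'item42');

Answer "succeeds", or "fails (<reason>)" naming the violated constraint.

gpa is explicitly set to NULL, but gpa is part of the PRIMARY KEY (implied NOT NULL).

fails (NOT NULL on gpa)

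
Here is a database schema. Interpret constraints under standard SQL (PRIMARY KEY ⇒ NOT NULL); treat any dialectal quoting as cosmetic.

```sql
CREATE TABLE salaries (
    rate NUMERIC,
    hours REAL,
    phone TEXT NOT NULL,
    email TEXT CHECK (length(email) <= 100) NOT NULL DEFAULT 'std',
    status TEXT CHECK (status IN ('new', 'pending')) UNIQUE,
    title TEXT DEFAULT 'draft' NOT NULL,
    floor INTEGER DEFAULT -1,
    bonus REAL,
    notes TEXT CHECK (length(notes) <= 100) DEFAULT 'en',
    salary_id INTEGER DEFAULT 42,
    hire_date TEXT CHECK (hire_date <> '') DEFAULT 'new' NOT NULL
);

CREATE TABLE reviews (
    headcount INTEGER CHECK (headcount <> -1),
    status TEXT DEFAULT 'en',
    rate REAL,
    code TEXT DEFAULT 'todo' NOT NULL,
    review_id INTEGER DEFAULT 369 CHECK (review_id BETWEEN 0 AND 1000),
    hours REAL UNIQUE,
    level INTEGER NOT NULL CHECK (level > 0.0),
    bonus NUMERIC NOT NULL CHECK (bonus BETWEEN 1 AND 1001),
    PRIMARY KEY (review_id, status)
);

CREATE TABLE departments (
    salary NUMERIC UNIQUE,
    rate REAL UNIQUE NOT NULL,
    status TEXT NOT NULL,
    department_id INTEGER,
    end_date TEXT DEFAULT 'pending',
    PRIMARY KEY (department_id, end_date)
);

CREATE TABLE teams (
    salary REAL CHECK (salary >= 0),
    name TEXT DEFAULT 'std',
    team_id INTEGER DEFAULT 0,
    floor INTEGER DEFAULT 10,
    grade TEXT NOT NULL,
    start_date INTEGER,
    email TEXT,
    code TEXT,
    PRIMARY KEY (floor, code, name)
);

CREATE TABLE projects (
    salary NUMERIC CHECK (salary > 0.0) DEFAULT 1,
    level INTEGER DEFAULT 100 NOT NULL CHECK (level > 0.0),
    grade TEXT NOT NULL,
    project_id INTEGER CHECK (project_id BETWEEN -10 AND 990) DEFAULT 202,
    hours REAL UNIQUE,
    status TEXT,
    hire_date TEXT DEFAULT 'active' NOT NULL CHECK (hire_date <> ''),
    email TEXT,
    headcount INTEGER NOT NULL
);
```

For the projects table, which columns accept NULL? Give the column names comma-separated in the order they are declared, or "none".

salary, project_id, hours, status, email

- salary: CHECK does not forbid NULL (a CHECK constraint passes when its expression is NULL) → nullable.
- level: declared NOT NULL → not nullable.
- grade: declared NOT NULL → not nullable.
- project_id: CHECK does not forbid NULL (a CHECK constraint passes when its expression is NULL) → nullable.
- hours: UNIQUE does not imply NOT NULL → nullable.
- status: no NOT NULL constraint applies → nullable.
- hire_date: declared NOT NULL → not nullable.
- email: no NOT NULL constraint applies → nullable.
- headcount: declared NOT NULL → not nullable.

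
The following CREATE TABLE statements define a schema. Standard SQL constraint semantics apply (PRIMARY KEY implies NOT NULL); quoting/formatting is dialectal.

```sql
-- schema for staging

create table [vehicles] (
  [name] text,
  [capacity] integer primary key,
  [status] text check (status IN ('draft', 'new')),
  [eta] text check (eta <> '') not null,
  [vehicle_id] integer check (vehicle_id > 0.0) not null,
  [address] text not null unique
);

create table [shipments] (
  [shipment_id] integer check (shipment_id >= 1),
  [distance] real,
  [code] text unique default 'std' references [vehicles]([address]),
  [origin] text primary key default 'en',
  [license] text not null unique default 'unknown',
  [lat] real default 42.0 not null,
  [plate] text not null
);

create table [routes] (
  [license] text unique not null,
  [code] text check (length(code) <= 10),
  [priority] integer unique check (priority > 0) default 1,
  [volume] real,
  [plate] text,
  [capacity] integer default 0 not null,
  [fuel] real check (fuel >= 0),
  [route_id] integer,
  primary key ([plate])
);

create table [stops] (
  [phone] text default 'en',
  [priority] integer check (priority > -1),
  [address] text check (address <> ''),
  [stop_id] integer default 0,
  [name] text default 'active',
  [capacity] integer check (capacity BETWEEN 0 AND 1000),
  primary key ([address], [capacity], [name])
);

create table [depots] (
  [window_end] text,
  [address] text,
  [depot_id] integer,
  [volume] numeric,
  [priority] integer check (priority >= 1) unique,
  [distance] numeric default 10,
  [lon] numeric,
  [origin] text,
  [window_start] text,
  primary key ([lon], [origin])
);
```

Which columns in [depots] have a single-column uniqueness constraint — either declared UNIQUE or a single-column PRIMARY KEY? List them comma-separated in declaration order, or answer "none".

priority

- window_end: no UNIQUE or single-column PK constraint.
- address: no UNIQUE or single-column PK constraint.
- depot_id: no UNIQUE or single-column PK constraint.
- volume: no UNIQUE or single-column PK constraint.
- priority: declared UNIQUE → unique.
- distance: no UNIQUE or single-column PK constraint.
- lon: part of a composite PRIMARY KEY — only the tuple is unique, not this column on its own.
- origin: part of a composite PRIMARY KEY — only the tuple is unique, not this column on its own.
- window_start: no UNIQUE or single-column PK constraint.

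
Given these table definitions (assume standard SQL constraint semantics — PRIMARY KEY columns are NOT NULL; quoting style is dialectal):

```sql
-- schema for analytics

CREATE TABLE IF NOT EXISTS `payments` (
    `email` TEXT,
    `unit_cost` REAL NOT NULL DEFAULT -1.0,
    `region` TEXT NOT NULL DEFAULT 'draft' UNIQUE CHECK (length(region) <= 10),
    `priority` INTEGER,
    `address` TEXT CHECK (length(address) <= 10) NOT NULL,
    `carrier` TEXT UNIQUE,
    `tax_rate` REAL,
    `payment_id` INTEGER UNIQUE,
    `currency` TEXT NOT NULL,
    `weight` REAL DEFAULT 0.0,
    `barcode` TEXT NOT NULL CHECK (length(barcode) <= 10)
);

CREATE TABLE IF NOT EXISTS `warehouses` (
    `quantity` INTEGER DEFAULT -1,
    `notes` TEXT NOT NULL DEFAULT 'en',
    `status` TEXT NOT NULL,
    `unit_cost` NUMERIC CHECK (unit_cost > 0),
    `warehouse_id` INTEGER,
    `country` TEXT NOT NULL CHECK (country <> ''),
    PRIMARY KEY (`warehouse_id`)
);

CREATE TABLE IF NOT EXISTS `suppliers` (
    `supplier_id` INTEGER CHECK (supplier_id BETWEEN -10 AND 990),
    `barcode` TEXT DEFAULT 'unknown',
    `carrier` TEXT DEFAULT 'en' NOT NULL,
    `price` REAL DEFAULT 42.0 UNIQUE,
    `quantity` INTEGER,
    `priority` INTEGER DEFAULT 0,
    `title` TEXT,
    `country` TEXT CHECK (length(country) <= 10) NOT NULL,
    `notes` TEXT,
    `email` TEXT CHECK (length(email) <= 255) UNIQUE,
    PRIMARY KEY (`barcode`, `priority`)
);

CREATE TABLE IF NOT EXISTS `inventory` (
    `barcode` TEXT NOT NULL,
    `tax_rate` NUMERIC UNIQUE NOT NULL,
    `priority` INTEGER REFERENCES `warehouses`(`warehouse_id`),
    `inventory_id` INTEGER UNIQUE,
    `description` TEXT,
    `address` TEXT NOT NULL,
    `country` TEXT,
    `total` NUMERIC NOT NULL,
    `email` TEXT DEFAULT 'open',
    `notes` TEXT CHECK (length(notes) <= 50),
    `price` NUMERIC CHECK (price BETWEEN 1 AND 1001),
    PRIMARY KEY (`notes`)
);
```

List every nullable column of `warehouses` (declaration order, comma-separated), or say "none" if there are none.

- quantity: DEFAULT only fills an omitted column; an explicit NULL is still allowed → nullable.
- notes: declared NOT NULL → not nullable.
- status: declared NOT NULL → not nullable.
- unit_cost: CHECK does not forbid NULL (a CHECK constraint passes when its expression is NULL) → nullable.
- warehouse_id: part of the PRIMARY KEY, which implies NOT NULL → not nullable.
- country: declared NOT NULL → not nullable.

quantity, unit_cost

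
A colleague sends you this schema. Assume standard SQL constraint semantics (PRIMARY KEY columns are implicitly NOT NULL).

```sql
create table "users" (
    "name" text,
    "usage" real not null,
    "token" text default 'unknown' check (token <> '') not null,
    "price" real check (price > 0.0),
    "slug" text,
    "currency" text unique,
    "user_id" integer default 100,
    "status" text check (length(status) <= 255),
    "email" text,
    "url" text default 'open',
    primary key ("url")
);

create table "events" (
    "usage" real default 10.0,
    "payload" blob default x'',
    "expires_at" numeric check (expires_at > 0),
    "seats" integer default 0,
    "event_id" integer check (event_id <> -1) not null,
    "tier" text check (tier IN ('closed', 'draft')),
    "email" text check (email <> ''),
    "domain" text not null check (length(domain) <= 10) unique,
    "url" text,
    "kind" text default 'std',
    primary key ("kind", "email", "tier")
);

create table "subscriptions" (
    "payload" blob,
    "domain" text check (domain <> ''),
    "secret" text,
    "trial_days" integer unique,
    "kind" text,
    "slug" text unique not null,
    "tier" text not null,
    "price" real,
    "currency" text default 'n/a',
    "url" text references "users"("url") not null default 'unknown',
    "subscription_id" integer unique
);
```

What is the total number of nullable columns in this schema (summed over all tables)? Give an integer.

20

users: 7 nullable (name, price, slug, currency, user_id, status, email — PK (url) and explicit NOT NULL columns excluded).
events: 5 nullable (usage, payload, expires_at, seats, url — PK (kind, email, tier) and explicit NOT NULL columns excluded).
subscriptions: 8 nullable (payload, domain, secret, trial_days, kind, price, currency, subscription_id — PK none and explicit NOT NULL columns excluded).
Total: 7 + 5 + 8 = 20.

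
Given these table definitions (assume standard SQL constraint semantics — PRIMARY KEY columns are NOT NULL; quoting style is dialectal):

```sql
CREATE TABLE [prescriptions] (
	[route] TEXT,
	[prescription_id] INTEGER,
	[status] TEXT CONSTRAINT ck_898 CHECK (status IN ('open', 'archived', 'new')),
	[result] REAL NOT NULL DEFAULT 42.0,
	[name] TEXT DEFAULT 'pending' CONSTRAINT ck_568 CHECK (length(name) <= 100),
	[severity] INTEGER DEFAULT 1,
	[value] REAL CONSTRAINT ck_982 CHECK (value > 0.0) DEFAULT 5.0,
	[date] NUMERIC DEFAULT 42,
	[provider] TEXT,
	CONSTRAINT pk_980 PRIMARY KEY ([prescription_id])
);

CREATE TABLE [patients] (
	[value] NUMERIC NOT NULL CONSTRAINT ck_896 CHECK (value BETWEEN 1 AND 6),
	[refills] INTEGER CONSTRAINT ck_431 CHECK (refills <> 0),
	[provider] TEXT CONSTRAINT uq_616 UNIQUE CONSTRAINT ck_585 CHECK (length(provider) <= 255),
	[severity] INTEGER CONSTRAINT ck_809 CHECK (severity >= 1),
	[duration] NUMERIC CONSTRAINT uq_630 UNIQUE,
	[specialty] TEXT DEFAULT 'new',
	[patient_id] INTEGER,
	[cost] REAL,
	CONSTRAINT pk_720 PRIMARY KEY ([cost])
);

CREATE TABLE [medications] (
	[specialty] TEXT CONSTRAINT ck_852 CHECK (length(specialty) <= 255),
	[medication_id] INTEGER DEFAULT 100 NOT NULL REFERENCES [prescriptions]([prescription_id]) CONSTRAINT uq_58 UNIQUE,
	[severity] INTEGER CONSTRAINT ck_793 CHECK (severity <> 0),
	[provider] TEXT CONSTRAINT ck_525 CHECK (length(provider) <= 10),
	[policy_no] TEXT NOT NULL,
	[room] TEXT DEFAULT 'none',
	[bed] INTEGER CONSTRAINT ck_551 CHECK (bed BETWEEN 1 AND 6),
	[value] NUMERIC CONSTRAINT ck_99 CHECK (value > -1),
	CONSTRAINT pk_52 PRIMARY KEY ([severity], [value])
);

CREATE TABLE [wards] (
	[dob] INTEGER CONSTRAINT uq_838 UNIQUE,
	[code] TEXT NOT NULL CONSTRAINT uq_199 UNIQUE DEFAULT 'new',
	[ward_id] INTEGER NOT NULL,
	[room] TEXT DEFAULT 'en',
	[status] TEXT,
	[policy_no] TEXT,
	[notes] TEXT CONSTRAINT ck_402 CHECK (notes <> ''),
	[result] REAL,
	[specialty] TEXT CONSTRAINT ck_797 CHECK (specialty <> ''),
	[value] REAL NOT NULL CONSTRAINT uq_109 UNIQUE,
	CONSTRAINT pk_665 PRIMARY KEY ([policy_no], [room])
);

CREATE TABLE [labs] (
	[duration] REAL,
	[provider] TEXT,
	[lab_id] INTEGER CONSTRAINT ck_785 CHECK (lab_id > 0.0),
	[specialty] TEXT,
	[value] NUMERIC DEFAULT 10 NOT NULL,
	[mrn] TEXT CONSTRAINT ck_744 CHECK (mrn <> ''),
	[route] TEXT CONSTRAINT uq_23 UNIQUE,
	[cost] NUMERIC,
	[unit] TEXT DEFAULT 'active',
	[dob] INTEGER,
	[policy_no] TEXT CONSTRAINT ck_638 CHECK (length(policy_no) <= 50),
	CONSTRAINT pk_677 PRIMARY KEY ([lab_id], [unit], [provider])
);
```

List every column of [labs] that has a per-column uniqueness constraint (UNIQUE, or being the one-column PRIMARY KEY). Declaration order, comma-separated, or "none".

- duration: no UNIQUE or single-column PK constraint.
- provider: part of a composite PRIMARY KEY — only the tuple is unique, not this column on its own.
- lab_id: part of a composite PRIMARY KEY — only the tuple is unique, not this column on its own.
- specialty: no UNIQUE or single-column PK constraint.
- value: no UNIQUE or single-column PK constraint.
- mrn: no UNIQUE or single-column PK constraint.
- route: declared UNIQUE → unique.
- cost: no UNIQUE or single-column PK constraint.
- unit: part of a composite PRIMARY KEY — only the tuple is unique, not this column on its own.
- dob: no UNIQUE or single-column PK constraint.
- policy_no: no UNIQUE or single-column PK constraint.

route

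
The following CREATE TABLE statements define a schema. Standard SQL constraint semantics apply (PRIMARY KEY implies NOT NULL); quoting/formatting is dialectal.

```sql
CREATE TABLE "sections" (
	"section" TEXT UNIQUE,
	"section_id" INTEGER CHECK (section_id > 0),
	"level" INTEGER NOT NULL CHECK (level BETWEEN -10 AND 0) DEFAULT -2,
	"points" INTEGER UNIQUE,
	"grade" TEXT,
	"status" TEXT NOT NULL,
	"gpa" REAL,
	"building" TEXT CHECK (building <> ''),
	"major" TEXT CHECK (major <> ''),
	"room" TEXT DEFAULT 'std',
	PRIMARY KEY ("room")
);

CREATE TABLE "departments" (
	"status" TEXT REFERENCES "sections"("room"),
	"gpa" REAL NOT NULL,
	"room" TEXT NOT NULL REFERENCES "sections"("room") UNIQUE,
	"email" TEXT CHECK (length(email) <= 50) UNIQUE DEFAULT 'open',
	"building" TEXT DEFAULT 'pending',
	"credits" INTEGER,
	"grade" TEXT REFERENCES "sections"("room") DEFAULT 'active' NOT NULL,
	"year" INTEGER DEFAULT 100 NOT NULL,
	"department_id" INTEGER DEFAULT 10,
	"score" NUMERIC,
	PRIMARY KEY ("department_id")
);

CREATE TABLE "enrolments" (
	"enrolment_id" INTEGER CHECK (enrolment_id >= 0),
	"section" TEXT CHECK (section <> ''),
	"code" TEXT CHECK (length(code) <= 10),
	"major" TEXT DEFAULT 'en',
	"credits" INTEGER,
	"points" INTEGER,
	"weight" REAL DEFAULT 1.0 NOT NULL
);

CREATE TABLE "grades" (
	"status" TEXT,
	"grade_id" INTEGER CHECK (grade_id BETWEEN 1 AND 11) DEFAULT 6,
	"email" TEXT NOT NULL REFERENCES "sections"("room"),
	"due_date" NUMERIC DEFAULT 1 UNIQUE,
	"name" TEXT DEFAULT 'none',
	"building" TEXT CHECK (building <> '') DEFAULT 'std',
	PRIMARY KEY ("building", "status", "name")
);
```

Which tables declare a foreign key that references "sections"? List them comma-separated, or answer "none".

- departments.status references sections(room).
- departments.room references sections(room).
- departments.grade references sections(room).
- grades.email references sections(room).

departments, grades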